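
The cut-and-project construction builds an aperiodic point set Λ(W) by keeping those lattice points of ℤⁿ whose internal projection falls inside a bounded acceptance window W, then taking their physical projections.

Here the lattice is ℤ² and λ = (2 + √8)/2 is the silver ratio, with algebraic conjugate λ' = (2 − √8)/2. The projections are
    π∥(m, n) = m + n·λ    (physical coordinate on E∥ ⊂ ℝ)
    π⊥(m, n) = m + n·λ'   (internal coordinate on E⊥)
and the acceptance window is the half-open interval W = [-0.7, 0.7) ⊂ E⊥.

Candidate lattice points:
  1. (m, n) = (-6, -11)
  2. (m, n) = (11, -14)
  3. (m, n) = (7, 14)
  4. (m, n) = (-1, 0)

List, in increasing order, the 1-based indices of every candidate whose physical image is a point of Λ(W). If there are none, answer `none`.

Compute λ' = (2−√8)/2 = -0.4142, so π⊥(m,n) = m -0.4142·n.
candidate 1: (m,n)=(-6,-11) → π∥ = -6-11·λ ≈ -32.5563, π⊥ = -6-11·λ' ≈ -1.4437 ∉ [-0.7, 0.7) ⇒ out
candidate 2: (m,n)=(11,-14) → π∥ = 11-14·λ ≈ -22.7990, π⊥ = 11-14·λ' ≈ 16.7990 ∉ [-0.7, 0.7) ⇒ out
candidate 3: (m,n)=(7,14) → π∥ = 7+14·λ ≈ 40.7990, π⊥ = 7+14·λ' ≈ 1.2010 ∉ [-0.7, 0.7) ⇒ out
candidate 4: (m,n)=(-1,0) → π∥ = -1+0·λ ≈ -1.0000, π⊥ = -1+0·λ' ≈ -1.0000 ∉ [-0.7, 0.7) ⇒ out

none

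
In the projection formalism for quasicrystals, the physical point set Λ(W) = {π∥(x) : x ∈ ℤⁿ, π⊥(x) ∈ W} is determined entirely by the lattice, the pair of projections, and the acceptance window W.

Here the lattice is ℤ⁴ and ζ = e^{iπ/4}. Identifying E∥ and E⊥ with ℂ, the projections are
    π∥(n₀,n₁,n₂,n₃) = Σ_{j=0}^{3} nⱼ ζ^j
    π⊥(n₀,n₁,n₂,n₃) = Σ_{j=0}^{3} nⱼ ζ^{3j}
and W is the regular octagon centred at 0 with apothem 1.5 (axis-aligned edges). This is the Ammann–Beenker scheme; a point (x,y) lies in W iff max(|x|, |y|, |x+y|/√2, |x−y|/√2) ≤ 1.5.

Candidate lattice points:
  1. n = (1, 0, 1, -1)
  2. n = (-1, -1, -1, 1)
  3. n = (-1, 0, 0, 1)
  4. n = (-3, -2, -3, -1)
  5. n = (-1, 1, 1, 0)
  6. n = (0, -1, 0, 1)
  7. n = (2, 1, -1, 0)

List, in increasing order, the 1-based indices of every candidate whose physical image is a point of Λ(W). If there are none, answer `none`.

2, 3, 6

π⊥(n) = n₀ + n₁ζ³ + n₂ζ⁶ + n₃ζ⁹ where ζ = e^{iπ/4}.
candidate 1: n = (1, 0, 1, -1) → π⊥ ≈ (+0.29289, -1.70711); max(|x|,|y|,|x±y|/√2) = 1.70711 > 1.5 ⇒ ∉ W
candidate 2: n = (-1, -1, -1, 1) → π⊥ ≈ (+0.41421, +1.00000); max(|x|,|y|,|x±y|/√2) = 1.00000 ≤ 1.5 ⇒ ∈ W
candidate 3: n = (-1, 0, 0, 1) → π⊥ ≈ (-0.29289, +0.70711); max(|x|,|y|,|x±y|/√2) = 0.70711 ≤ 1.5 ⇒ ∈ W
candidate 4: n = (-3, -2, -3, -1) → π⊥ ≈ (-2.29289, +0.87868); max(|x|,|y|,|x±y|/√2) = 2.29289 > 1.5 ⇒ ∉ W
candidate 5: n = (-1, 1, 1, 0) → π⊥ ≈ (-1.70711, -0.29289); max(|x|,|y|,|x±y|/√2) = 1.70711 > 1.5 ⇒ ∉ W
candidate 6: n = (0, -1, 0, 1) → π⊥ ≈ (+1.41421, +0.00000); max(|x|,|y|,|x±y|/√2) = 1.41421 ≤ 1.5 ⇒ ∈ W
candidate 7: n = (2, 1, -1, 0) → π⊥ ≈ (+1.29289, +1.70711); max(|x|,|y|,|x±y|/√2) = 2.12132 > 1.5 ⇒ ∉ W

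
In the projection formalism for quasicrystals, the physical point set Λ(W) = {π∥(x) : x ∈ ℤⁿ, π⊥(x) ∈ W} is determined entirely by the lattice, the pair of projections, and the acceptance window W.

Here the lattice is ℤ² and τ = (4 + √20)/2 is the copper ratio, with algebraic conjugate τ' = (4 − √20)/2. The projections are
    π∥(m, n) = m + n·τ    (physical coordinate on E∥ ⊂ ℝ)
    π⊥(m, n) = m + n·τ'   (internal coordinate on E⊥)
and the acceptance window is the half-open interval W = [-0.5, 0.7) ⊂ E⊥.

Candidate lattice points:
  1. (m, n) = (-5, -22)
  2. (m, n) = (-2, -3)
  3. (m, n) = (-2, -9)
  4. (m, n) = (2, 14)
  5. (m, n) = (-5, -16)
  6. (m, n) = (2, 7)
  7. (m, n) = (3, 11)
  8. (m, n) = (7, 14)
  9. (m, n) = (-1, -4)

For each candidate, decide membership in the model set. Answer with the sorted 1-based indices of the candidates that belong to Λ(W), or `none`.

1, 3, 6, 7, 9

Numerically τ ≈ 4.236068 and τ' = −1/τ ≈ -0.236068.
#1 (-5,-22): internal coord -5 + (-22)·τ' = +0.193496; +0.193496 ∈ [-0.5, 0.7) → IN Λ
#2 (-2,-3): internal coord -2 + (-3)·τ' = -1.291796; -1.291796 ∉ [-0.5, 0.7) → out
#3 (-2,-9): internal coord -2 + (-9)·τ' = +0.124612; +0.124612 ∈ [-0.5, 0.7) → IN Λ
#4 (2,14): internal coord 2 + (14)·τ' = -1.304952; -1.304952 ∉ [-0.5, 0.7) → out
#5 (-5,-16): internal coord -5 + (-16)·τ' = -1.222912; -1.222912 ∉ [-0.5, 0.7) → out
#6 (2,7): internal coord 2 + (7)·τ' = +0.347524; +0.347524 ∈ [-0.5, 0.7) → IN Λ
#7 (3,11): internal coord 3 + (11)·τ' = +0.403252; +0.403252 ∈ [-0.5, 0.7) → IN Λ
#8 (7,14): internal coord 7 + (14)·τ' = +3.695048; +3.695048 ∉ [-0.5, 0.7) → out
#9 (-1,-4): internal coord -1 + (-4)·τ' = -0.055728; -0.055728 ∈ [-0.5, 0.7) → IN Λ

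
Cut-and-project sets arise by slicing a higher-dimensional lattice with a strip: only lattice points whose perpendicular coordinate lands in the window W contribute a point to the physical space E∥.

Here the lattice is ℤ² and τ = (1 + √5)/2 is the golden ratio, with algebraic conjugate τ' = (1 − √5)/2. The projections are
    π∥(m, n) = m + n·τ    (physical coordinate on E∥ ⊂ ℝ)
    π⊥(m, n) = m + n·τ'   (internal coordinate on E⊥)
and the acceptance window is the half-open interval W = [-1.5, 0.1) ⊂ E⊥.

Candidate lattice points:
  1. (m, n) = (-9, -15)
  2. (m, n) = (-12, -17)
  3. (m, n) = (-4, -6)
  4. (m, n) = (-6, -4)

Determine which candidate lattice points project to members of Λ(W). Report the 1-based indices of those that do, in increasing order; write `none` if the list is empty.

2, 3

Compute τ' = (1−√5)/2 = -0.618034, so π⊥(m,n) = m -0.618034·n.
[1] lift (-9,-15): star map gives 0.270510; window check -1.5 ≤ 0.270510 < 0.1 is false → out
[2] lift (-12,-17): star map gives -1.493422; window check -1.5 ≤ -1.493422 < 0.1 is true → IN Λ
[3] lift (-4,-6): star map gives -0.291796; window check -1.5 ≤ -0.291796 < 0.1 is true → IN Λ
[4] lift (-6,-4): star map gives -3.527864; window check -1.5 ≤ -3.527864 < 0.1 is false → out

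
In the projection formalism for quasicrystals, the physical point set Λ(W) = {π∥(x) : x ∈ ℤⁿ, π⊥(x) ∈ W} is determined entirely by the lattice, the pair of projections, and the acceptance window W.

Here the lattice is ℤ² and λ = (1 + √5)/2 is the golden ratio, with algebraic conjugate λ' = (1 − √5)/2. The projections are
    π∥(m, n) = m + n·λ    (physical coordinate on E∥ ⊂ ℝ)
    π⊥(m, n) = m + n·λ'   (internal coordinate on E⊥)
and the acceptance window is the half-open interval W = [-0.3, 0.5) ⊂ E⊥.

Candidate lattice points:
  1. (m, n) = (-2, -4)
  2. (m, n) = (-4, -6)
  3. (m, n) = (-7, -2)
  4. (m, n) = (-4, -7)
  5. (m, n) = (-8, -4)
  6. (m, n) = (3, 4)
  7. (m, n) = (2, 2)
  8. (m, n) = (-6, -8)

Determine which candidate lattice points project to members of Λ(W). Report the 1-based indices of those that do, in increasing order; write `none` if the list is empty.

1, 2, 4

λ' = (1−√5)/2 ≈ -0.618034.
[1] lift (-2,-4): star map gives 0.472136; window check -0.3 ≤ 0.472136 < 0.5 is true → IN Λ
[2] lift (-4,-6): star map gives -0.291796; window check -0.3 ≤ -0.291796 < 0.5 is true → IN Λ
[3] lift (-7,-2): star map gives -5.763932; window check -0.3 ≤ -5.763932 < 0.5 is false → out
[4] lift (-4,-7): star map gives 0.326238; window check -0.3 ≤ 0.326238 < 0.5 is true → IN Λ
[5] lift (-8,-4): star map gives -5.527864; window check -0.3 ≤ -5.527864 < 0.5 is false → out
[6] lift (3,4): star map gives 0.527864; window check -0.3 ≤ 0.527864 < 0.5 is false → out
[7] lift (2,2): star map gives 0.763932; window check -0.3 ≤ 0.763932 < 0.5 is false → out
[8] lift (-6,-8): star map gives -1.055728; window check -0.3 ≤ -1.055728 < 0.5 is false → out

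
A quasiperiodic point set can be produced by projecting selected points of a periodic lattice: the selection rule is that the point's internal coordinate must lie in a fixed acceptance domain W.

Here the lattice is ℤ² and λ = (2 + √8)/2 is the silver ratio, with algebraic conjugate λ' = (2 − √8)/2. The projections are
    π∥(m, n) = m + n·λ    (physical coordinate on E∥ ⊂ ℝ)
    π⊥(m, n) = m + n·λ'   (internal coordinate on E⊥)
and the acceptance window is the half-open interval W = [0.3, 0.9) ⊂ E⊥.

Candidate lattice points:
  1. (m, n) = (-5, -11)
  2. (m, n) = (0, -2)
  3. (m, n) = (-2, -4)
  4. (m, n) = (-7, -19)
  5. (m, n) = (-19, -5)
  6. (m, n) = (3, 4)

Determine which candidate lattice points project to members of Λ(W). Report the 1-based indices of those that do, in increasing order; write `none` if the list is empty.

2, 4

λ' = (2−√8)/2 ≈ -0.414214.
[1] lift (-5,-11): star map gives -0.443651; window check 0.3 ≤ -0.443651 < 0.9 is false → out
[2] lift (0,-2): star map gives 0.828427; window check 0.3 ≤ 0.828427 < 0.9 is true → IN Λ
[3] lift (-2,-4): star map gives -0.343146; window check 0.3 ≤ -0.343146 < 0.9 is false → out
[4] lift (-7,-19): star map gives 0.870058; window check 0.3 ≤ 0.870058 < 0.9 is true → IN Λ
[5] lift (-19,-5): star map gives -16.928932; window check 0.3 ≤ -16.928932 < 0.9 is false → out
[6] lift (3,4): star map gives 1.343146; window check 0.3 ≤ 1.343146 < 0.9 is false → out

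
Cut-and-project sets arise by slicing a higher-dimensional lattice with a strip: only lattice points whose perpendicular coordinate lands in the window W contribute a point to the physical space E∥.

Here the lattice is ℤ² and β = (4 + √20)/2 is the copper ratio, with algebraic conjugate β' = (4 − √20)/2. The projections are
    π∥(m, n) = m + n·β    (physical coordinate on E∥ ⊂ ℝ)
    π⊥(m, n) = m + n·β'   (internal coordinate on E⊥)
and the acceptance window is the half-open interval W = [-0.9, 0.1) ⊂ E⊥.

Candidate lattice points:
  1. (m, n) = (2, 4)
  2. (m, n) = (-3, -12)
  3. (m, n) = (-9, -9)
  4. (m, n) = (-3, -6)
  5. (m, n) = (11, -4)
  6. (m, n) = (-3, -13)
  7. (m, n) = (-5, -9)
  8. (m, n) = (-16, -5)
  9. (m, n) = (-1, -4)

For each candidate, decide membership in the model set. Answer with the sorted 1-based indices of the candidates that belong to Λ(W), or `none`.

2, 6, 9

β' = (4−√20)/2 ≈ -0.236068.
#1 (2,4): internal coord 2 + (4)·β' = +1.055728; +1.055728 ∉ [-0.9, 0.1) → out
#2 (-3,-12): internal coord -3 + (-12)·β' = -0.167184; -0.167184 ∈ [-0.9, 0.1) → IN Λ
#3 (-9,-9): internal coord -9 + (-9)·β' = -6.875388; -6.875388 ∉ [-0.9, 0.1) → out
#4 (-3,-6): internal coord -3 + (-6)·β' = -1.583592; -1.583592 ∉ [-0.9, 0.1) → out
#5 (11,-4): internal coord 11 + (-4)·β' = +11.944272; +11.944272 ∉ [-0.9, 0.1) → out
#6 (-3,-13): internal coord -3 + (-13)·β' = +0.068884; +0.068884 ∈ [-0.9, 0.1) → IN Λ
#7 (-5,-9): internal coord -5 + (-9)·β' = -2.875388; -2.875388 ∉ [-0.9, 0.1) → out
#8 (-16,-5): internal coord -16 + (-5)·β' = -14.819660; -14.819660 ∉ [-0.9, 0.1) → out
#9 (-1,-4): internal coord -1 + (-4)·β' = -0.055728; -0.055728 ∈ [-0.9, 0.1) → IN Λ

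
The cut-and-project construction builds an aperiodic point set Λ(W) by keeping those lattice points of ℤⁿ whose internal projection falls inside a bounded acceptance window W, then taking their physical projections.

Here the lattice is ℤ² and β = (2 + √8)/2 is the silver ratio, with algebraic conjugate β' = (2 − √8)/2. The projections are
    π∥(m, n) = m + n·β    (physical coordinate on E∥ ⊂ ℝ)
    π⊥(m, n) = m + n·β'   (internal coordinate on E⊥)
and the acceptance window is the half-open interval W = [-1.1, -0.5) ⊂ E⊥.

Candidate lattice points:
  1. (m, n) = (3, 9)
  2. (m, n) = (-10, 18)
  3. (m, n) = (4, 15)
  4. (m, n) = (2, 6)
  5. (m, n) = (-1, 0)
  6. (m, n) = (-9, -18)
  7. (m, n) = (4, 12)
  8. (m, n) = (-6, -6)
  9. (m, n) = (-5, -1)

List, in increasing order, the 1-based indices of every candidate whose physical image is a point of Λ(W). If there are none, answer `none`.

Numerically β ≈ 2.4142 and β' = −1/β ≈ -0.4142.
candidate 1: (m,n)=(3,9) → π∥ = 3+9·β ≈ 24.7279, π⊥ = 3+9·β' ≈ -0.7279 ∈ [-1.1, -0.5) ⇒ IN Λ
candidate 2: (m,n)=(-10,18) → π∥ = -10+18·β ≈ 33.4558, π⊥ = -10+18·β' ≈ -17.4558 ∉ [-1.1, -0.5) ⇒ out
candidate 3: (m,n)=(4,15) → π∥ = 4+15·β ≈ 40.2132, π⊥ = 4+15·β' ≈ -2.2132 ∉ [-1.1, -0.5) ⇒ out
candidate 4: (m,n)=(2,6) → π∥ = 2+6·β ≈ 16.4853, π⊥ = 2+6·β' ≈ -0.4853 ∉ [-1.1, -0.5) ⇒ out
candidate 5: (m,n)=(-1,0) → π∥ = -1+0·β ≈ -1.0000, π⊥ = -1+0·β' ≈ -1.0000 ∈ [-1.1, -0.5) ⇒ IN Λ
candidate 6: (m,n)=(-9,-18) → π∥ = -9-18·β ≈ -52.4558, π⊥ = -9-18·β' ≈ -1.5442 ∉ [-1.1, -0.5) ⇒ out
candidate 7: (m,n)=(4,12) → π∥ = 4+12·β ≈ 32.9706, π⊥ = 4+12·β' ≈ -0.9706 ∈ [-1.1, -0.5) ⇒ IN Λ
candidate 8: (m,n)=(-6,-6) → π∥ = -6-6·β ≈ -20.4853, π⊥ = -6-6·β' ≈ -3.5147 ∉ [-1.1, -0.5) ⇒ out
candidate 9: (m,n)=(-5,-1) → π∥ = -5-1·β ≈ -7.4142, π⊥ = -5-1·β' ≈ -4.5858 ∉ [-1.1, -0.5) ⇒ out

1, 5, 7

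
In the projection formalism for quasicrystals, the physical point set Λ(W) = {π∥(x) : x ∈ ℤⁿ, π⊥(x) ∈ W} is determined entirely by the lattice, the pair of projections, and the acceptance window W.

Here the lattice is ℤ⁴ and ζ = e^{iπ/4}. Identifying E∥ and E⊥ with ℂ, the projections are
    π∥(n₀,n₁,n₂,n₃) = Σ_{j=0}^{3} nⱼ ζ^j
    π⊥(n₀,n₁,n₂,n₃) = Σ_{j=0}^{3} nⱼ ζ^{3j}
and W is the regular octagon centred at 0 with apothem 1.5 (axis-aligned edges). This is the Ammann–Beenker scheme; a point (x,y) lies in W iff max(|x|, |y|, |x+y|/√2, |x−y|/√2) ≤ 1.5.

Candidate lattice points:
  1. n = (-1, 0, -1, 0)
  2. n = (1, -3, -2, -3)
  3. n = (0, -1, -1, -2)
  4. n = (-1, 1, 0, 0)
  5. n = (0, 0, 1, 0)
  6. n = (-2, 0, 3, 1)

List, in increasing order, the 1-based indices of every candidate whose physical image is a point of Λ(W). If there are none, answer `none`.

1, 3, 5

With ζ = e^{iπ/4} the internal vectors are ζ^0,ζ^3,ζ^6,ζ^9.
#1 (-1, 0, -1, 0): internal (-1.00000, 1.00000); octagon support 1.41421 vs apothem 1.5 → ∈ W
#2 (1, -3, -2, -3): internal (1.00000, -2.24264); octagon support 2.29289 vs apothem 1.5 → ∉ W
#3 (0, -1, -1, -2): internal (-0.70711, -1.12132); octagon support 1.29289 vs apothem 1.5 → ∈ W
#4 (-1, 1, 0, 0): internal (-1.70711, 0.70711); octagon support 1.70711 vs apothem 1.5 → ∉ W
#5 (0, 0, 1, 0): internal (0.00000, -1.00000); octagon support 1.00000 vs apothem 1.5 → ∈ W
#6 (-2, 0, 3, 1): internal (-1.29289, -2.29289); octagon support 2.53553 vs apothem 1.5 → ∉ W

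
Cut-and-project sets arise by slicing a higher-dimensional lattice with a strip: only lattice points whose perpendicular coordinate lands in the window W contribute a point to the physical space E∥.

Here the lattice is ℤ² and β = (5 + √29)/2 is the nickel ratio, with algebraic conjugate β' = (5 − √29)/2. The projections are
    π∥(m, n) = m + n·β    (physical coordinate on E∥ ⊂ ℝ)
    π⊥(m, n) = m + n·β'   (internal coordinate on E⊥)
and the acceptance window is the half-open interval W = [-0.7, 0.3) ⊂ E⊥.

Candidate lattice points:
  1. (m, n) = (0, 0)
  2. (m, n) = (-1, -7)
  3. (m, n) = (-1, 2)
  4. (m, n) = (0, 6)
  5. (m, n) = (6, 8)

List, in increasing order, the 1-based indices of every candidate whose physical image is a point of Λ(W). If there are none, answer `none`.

1

Compute β' = (5−√29)/2 = -0.192582, so π⊥(m,n) = m -0.192582·n.
candidate 1: (m,n)=(0,0) → π∥ = 0+0·β ≈ 0.000000, π⊥ = 0+0·β' ≈ 0.000000 ∈ [-0.7, 0.3) ⇒ IN Λ
candidate 2: (m,n)=(-1,-7) → π∥ = -1-7·β ≈ -37.348077, π⊥ = -1-7·β' ≈ 0.348077 ∉ [-0.7, 0.3) ⇒ out
candidate 3: (m,n)=(-1,2) → π∥ = -1+2·β ≈ 9.385165, π⊥ = -1+2·β' ≈ -1.385165 ∉ [-0.7, 0.3) ⇒ out
candidate 4: (m,n)=(0,6) → π∥ = 0+6·β ≈ 31.155494, π⊥ = 0+6·β' ≈ -1.155494 ∉ [-0.7, 0.3) ⇒ out
candidate 5: (m,n)=(6,8) → π∥ = 6+8·β ≈ 47.540659, π⊥ = 6+8·β' ≈ 4.459341 ∉ [-0.7, 0.3) ⇒ out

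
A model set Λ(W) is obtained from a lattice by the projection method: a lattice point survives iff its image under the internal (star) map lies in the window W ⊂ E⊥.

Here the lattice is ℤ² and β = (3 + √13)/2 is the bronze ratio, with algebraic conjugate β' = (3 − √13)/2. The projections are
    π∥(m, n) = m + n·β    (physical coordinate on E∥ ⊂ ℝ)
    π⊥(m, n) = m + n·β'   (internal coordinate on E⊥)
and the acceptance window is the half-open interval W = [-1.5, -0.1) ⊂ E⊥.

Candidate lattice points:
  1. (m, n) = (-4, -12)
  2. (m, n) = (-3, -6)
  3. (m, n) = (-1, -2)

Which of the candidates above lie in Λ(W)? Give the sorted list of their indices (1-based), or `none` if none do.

1, 2, 3

β' = (3−√13)/2 ≈ -0.30278.
#1 (-4,-12): internal coord -4 + (-12)·β' = -0.36669; -0.36669 ∈ [-1.5, -0.1) → IN Λ
#2 (-3,-6): internal coord -3 + (-6)·β' = -1.18335; -1.18335 ∈ [-1.5, -0.1) → IN Λ
#3 (-1,-2): internal coord -1 + (-2)·β' = -0.39445; -0.39445 ∈ [-1.5, -0.1) → IN Λ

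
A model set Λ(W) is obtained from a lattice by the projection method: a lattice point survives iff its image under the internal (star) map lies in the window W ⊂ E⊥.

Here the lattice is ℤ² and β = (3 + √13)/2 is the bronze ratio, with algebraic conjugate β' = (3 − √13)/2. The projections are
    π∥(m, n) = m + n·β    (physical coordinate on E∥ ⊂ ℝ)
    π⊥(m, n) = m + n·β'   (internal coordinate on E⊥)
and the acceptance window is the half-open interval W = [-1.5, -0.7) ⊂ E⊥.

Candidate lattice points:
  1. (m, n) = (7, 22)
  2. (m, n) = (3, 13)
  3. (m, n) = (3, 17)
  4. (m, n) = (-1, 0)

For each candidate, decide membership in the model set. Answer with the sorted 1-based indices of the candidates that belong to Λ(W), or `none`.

Compute β' = (3−√13)/2 = -0.3028, so π⊥(m,n) = m -0.3028·n.
[1] lift (7,22): star map gives 0.3389; window check -1.5 ≤ 0.3389 < -0.7 is false → out
[2] lift (3,13): star map gives -0.9361; window check -1.5 ≤ -0.9361 < -0.7 is true → IN Λ
[3] lift (3,17): star map gives -2.1472; window check -1.5 ≤ -2.1472 < -0.7 is false → out
[4] lift (-1,0): star map gives -1.0000; window check -1.5 ≤ -1.0000 < -0.7 is true → IN Λ

2, 4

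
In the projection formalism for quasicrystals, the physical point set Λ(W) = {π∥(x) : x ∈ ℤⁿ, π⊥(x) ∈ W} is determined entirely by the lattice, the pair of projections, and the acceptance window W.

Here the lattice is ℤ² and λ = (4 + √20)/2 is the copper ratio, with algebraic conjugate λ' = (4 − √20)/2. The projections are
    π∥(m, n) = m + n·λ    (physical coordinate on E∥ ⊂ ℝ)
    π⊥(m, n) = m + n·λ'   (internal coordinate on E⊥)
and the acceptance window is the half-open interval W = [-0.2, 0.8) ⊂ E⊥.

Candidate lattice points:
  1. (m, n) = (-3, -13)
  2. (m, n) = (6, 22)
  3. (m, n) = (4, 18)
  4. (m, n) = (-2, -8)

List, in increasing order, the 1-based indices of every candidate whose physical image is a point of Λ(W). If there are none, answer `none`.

λ' = (4−√20)/2 ≈ -0.236068.
[1] lift (-3,-13): star map gives 0.068884; window check -0.2 ≤ 0.068884 < 0.8 is true → IN Λ
[2] lift (6,22): star map gives 0.806504; window check -0.2 ≤ 0.806504 < 0.8 is false → out
[3] lift (4,18): star map gives -0.249224; window check -0.2 ≤ -0.249224 < 0.8 is false → out
[4] lift (-2,-8): star map gives -0.111456; window check -0.2 ≤ -0.111456 < 0.8 is true → IN Λ

1, 4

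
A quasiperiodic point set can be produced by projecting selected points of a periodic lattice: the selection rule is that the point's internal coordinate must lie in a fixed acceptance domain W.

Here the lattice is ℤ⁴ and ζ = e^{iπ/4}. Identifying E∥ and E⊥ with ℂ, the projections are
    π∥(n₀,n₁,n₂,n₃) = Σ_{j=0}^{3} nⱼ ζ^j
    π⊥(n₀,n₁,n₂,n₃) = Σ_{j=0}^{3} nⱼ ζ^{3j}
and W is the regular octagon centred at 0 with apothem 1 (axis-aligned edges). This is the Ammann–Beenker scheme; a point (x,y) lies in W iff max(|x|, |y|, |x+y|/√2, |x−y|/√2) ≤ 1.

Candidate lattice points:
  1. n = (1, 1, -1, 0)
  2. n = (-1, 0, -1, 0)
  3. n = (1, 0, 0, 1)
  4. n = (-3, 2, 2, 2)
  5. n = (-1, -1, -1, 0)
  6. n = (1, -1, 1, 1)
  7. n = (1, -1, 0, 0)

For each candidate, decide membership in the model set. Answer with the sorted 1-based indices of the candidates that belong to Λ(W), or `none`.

5

π⊥(n) = n₀ + n₁ζ³ + n₂ζ⁶ + n₃ζ⁹ where ζ = e^{iπ/4}.
candidate 1: n = (1, 1, -1, 0) → π⊥ ≈ (+0.2929, +1.7071); max(|x|,|y|,|x±y|/√2) = 1.7071 > 1 ⇒ ∉ W
candidate 2: n = (-1, 0, -1, 0) → π⊥ ≈ (-1.0000, +1.0000); max(|x|,|y|,|x±y|/√2) = 1.4142 > 1 ⇒ ∉ W
candidate 3: n = (1, 0, 0, 1) → π⊥ ≈ (+1.7071, +0.7071); max(|x|,|y|,|x±y|/√2) = 1.7071 > 1 ⇒ ∉ W
candidate 4: n = (-3, 2, 2, 2) → π⊥ ≈ (-3.0000, +0.8284); max(|x|,|y|,|x±y|/√2) = 3.0000 > 1 ⇒ ∉ W
candidate 5: n = (-1, -1, -1, 0) → π⊥ ≈ (-0.2929, +0.2929); max(|x|,|y|,|x±y|/√2) = 0.4142 ≤ 1 ⇒ ∈ W
candidate 6: n = (1, -1, 1, 1) → π⊥ ≈ (+2.4142, -1.0000); max(|x|,|y|,|x±y|/√2) = 2.4142 > 1 ⇒ ∉ W
candidate 7: n = (1, -1, 0, 0) → π⊥ ≈ (+1.7071, -0.7071); max(|x|,|y|,|x±y|/√2) = 1.7071 > 1 ⇒ ∉ W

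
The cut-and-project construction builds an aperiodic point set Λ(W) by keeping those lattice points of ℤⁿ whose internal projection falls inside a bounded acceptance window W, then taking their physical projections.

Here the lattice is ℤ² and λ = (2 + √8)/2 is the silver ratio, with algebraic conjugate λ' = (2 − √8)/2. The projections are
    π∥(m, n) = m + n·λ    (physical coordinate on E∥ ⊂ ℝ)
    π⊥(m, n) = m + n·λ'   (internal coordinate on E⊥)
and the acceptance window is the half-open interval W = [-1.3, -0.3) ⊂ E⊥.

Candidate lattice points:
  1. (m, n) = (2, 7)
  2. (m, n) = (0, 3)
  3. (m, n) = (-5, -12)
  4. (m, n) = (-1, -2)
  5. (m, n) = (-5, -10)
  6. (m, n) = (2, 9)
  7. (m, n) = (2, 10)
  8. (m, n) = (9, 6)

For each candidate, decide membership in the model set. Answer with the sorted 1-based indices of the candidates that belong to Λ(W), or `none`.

Numerically λ ≈ 2.4142 and λ' = −1/λ ≈ -0.4142.
candidate 1: (m,n)=(2,7) → π∥ = 2+7·λ ≈ 18.8995, π⊥ = 2+7·λ' ≈ -0.8995 ∈ [-1.3, -0.3) ⇒ IN Λ
candidate 2: (m,n)=(0,3) → π∥ = 0+3·λ ≈ 7.2426, π⊥ = 0+3·λ' ≈ -1.2426 ∈ [-1.3, -0.3) ⇒ IN Λ
candidate 3: (m,n)=(-5,-12) → π∥ = -5-12·λ ≈ -33.9706, π⊥ = -5-12·λ' ≈ -0.0294 ∉ [-1.3, -0.3) ⇒ out
candidate 4: (m,n)=(-1,-2) → π∥ = -1-2·λ ≈ -5.8284, π⊥ = -1-2·λ' ≈ -0.1716 ∉ [-1.3, -0.3) ⇒ out
candidate 5: (m,n)=(-5,-10) → π∥ = -5-10·λ ≈ -29.1421, π⊥ = -5-10·λ' ≈ -0.8579 ∈ [-1.3, -0.3) ⇒ IN Λ
candidate 6: (m,n)=(2,9) → π∥ = 2+9·λ ≈ 23.7279, π⊥ = 2+9·λ' ≈ -1.7279 ∉ [-1.3, -0.3) ⇒ out
candidate 7: (m,n)=(2,10) → π∥ = 2+10·λ ≈ 26.1421, π⊥ = 2+10·λ' ≈ -2.1421 ∉ [-1.3, -0.3) ⇒ out
candidate 8: (m,n)=(9,6) → π∥ = 9+6·λ ≈ 23.4853, π⊥ = 9+6·λ' ≈ 6.5147 ∉ [-1.3, -0.3) ⇒ out

1, 2, 5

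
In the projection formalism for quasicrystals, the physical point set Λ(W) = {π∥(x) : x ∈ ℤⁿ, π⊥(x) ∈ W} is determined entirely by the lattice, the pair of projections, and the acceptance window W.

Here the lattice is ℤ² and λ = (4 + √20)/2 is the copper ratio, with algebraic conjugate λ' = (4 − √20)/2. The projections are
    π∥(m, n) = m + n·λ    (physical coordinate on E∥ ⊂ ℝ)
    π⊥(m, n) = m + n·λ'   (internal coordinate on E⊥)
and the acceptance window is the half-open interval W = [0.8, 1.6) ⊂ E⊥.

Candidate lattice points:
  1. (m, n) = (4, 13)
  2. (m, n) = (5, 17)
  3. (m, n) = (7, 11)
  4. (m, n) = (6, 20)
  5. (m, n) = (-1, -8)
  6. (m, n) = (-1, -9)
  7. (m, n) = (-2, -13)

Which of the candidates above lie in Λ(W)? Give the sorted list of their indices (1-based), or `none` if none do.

1, 2, 4, 5, 6, 7

Numerically λ ≈ 4.2361 and λ' = −1/λ ≈ -0.2361.
candidate 1: (m,n)=(4,13) → π∥ = 4+13·λ ≈ 59.0689, π⊥ = 4+13·λ' ≈ 0.9311 ∈ [0.8, 1.6) ⇒ IN Λ
candidate 2: (m,n)=(5,17) → π∥ = 5+17·λ ≈ 77.0132, π⊥ = 5+17·λ' ≈ 0.9868 ∈ [0.8, 1.6) ⇒ IN Λ
candidate 3: (m,n)=(7,11) → π∥ = 7+11·λ ≈ 53.5967, π⊥ = 7+11·λ' ≈ 4.4033 ∉ [0.8, 1.6) ⇒ out
candidate 4: (m,n)=(6,20) → π∥ = 6+20·λ ≈ 90.7214, π⊥ = 6+20·λ' ≈ 1.2786 ∈ [0.8, 1.6) ⇒ IN Λ
candidate 5: (m,n)=(-1,-8) → π∥ = -1-8·λ ≈ -34.8885, π⊥ = -1-8·λ' ≈ 0.8885 ∈ [0.8, 1.6) ⇒ IN Λ
candidate 6: (m,n)=(-1,-9) → π∥ = -1-9·λ ≈ -39.1246, π⊥ = -1-9·λ' ≈ 1.1246 ∈ [0.8, 1.6) ⇒ IN Λ
candidate 7: (m,n)=(-2,-13) → π∥ = -2-13·λ ≈ -57.0689, π⊥ = -2-13·λ' ≈ 1.0689 ∈ [0.8, 1.6) ⇒ IN Λ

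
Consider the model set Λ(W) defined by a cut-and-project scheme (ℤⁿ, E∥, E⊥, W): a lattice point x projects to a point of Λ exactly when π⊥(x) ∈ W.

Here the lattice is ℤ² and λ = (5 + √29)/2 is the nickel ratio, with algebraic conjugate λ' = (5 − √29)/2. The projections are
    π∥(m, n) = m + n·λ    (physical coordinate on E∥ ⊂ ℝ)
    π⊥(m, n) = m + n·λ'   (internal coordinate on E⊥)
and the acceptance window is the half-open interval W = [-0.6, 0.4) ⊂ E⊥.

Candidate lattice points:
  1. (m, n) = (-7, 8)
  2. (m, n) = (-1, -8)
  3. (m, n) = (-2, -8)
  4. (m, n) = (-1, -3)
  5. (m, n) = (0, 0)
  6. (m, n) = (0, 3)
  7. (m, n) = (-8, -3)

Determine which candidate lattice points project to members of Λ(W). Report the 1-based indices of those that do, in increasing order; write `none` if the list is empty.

3, 4, 5, 6

Numerically λ ≈ 5.1926 and λ' = −1/λ ≈ -0.1926.
candidate 1: (m,n)=(-7,8) → π∥ = -7+8·λ ≈ 34.5407, π⊥ = -7+8·λ' ≈ -8.5407 ∉ [-0.6, 0.4) ⇒ out
candidate 2: (m,n)=(-1,-8) → π∥ = -1-8·λ ≈ -42.5407, π⊥ = -1-8·λ' ≈ 0.5407 ∉ [-0.6, 0.4) ⇒ out
candidate 3: (m,n)=(-2,-8) → π∥ = -2-8·λ ≈ -43.5407, π⊥ = -2-8·λ' ≈ -0.4593 ∈ [-0.6, 0.4) ⇒ IN Λ
candidate 4: (m,n)=(-1,-3) → π∥ = -1-3·λ ≈ -16.5777, π⊥ = -1-3·λ' ≈ -0.4223 ∈ [-0.6, 0.4) ⇒ IN Λ
candidate 5: (m,n)=(0,0) → π∥ = 0+0·λ ≈ 0.0000, π⊥ = 0+0·λ' ≈ 0.0000 ∈ [-0.6, 0.4) ⇒ IN Λ
candidate 6: (m,n)=(0,3) → π∥ = 0+3·λ ≈ 15.5777, π⊥ = 0+3·λ' ≈ -0.5777 ∈ [-0.6, 0.4) ⇒ IN Λ
candidate 7: (m,n)=(-8,-3) → π∥ = -8-3·λ ≈ -23.5777, π⊥ = -8-3·λ' ≈ -7.4223 ∉ [-0.6, 0.4) ⇒ out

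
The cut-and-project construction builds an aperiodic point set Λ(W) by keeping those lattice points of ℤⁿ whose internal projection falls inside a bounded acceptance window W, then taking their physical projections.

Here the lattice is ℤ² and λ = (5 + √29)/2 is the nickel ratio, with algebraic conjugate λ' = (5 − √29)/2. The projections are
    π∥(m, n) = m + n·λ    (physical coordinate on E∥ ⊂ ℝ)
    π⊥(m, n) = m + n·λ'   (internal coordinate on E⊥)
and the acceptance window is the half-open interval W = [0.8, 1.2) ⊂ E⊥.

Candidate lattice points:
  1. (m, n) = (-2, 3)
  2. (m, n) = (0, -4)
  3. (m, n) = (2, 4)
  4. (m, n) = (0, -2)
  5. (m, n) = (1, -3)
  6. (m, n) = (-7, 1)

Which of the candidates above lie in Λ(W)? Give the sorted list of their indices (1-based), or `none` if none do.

λ' = (5−√29)/2 ≈ -0.19258.
candidate 1: (m,n)=(-2,3) → π∥ = -2+3·λ ≈ 13.57775, π⊥ = -2+3·λ' ≈ -2.57775 ∉ [0.8, 1.2) ⇒ out
candidate 2: (m,n)=(0,-4) → π∥ = 0-4·λ ≈ -20.77033, π⊥ = 0-4·λ' ≈ 0.77033 ∉ [0.8, 1.2) ⇒ out
candidate 3: (m,n)=(2,4) → π∥ = 2+4·λ ≈ 22.77033, π⊥ = 2+4·λ' ≈ 1.22967 ∉ [0.8, 1.2) ⇒ out
candidate 4: (m,n)=(0,-2) → π∥ = 0-2·λ ≈ -10.38516, π⊥ = 0-2·λ' ≈ 0.38516 ∉ [0.8, 1.2) ⇒ out
candidate 5: (m,n)=(1,-3) → π∥ = 1-3·λ ≈ -14.57775, π⊥ = 1-3·λ' ≈ 1.57775 ∉ [0.8, 1.2) ⇒ out
candidate 6: (m,n)=(-7,1) → π∥ = -7+1·λ ≈ -1.80742, π⊥ = -7+1·λ' ≈ -7.19258 ∉ [0.8, 1.2) ⇒ out

none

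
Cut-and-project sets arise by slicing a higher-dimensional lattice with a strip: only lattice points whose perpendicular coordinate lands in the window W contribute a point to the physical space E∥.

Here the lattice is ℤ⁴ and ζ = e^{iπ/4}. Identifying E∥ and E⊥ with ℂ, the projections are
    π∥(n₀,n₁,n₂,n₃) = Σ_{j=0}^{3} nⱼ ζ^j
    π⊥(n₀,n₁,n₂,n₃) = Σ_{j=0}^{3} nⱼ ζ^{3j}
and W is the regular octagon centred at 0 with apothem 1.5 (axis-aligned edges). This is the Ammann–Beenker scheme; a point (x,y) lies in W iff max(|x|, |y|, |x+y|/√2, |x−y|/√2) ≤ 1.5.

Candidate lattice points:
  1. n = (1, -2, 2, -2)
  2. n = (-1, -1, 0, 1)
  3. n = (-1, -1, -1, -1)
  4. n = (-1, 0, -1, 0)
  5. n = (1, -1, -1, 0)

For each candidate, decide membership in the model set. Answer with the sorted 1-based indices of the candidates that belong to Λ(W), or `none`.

With ζ = e^{iπ/4} the internal vectors are ζ^0,ζ^3,ζ^6,ζ^9.
candidate 1: n = (1, -2, 2, -2) → π⊥ ≈ (+1.0000, -4.8284); max(|x|,|y|,|x±y|/√2) = 4.8284 > 1.5 ⇒ ∉ W
candidate 2: n = (-1, -1, 0, 1) → π⊥ ≈ (+0.4142, +0.0000); max(|x|,|y|,|x±y|/√2) = 0.4142 ≤ 1.5 ⇒ ∈ W
candidate 3: n = (-1, -1, -1, -1) → π⊥ ≈ (-1.0000, -0.4142); max(|x|,|y|,|x±y|/√2) = 1.0000 ≤ 1.5 ⇒ ∈ W
candidate 4: n = (-1, 0, -1, 0) → π⊥ ≈ (-1.0000, +1.0000); max(|x|,|y|,|x±y|/√2) = 1.4142 ≤ 1.5 ⇒ ∈ W
candidate 5: n = (1, -1, -1, 0) → π⊥ ≈ (+1.7071, +0.2929); max(|x|,|y|,|x±y|/√2) = 1.7071 > 1.5 ⇒ ∉ W

2, 3, 4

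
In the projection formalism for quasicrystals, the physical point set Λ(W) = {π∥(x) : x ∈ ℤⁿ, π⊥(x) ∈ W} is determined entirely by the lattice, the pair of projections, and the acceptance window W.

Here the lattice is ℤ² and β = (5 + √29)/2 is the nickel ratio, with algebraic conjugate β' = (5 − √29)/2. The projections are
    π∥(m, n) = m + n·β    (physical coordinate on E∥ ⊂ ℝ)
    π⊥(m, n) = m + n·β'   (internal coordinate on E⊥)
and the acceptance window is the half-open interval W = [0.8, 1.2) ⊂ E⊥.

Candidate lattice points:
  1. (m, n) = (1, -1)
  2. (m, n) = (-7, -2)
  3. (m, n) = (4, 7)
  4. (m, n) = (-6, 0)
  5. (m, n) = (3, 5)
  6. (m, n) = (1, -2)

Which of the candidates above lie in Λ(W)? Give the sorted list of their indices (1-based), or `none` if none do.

Numerically β ≈ 5.19258 and β' = −1/β ≈ -0.19258.
candidate 1: (m,n)=(1,-1) → π∥ = 1-1·β ≈ -4.19258, π⊥ = 1-1·β' ≈ 1.19258 ∈ [0.8, 1.2) ⇒ IN Λ
candidate 2: (m,n)=(-7,-2) → π∥ = -7-2·β ≈ -17.38516, π⊥ = -7-2·β' ≈ -6.61484 ∉ [0.8, 1.2) ⇒ out
candidate 3: (m,n)=(4,7) → π∥ = 4+7·β ≈ 40.34808, π⊥ = 4+7·β' ≈ 2.65192 ∉ [0.8, 1.2) ⇒ out
candidate 4: (m,n)=(-6,0) → π∥ = -6+0·β ≈ -6.00000, π⊥ = -6+0·β' ≈ -6.00000 ∉ [0.8, 1.2) ⇒ out
candidate 5: (m,n)=(3,5) → π∥ = 3+5·β ≈ 28.96291, π⊥ = 3+5·β' ≈ 2.03709 ∉ [0.8, 1.2) ⇒ out
candidate 6: (m,n)=(1,-2) → π∥ = 1-2·β ≈ -9.38516, π⊥ = 1-2·β' ≈ 1.38516 ∉ [0.8, 1.2) ⇒ out

1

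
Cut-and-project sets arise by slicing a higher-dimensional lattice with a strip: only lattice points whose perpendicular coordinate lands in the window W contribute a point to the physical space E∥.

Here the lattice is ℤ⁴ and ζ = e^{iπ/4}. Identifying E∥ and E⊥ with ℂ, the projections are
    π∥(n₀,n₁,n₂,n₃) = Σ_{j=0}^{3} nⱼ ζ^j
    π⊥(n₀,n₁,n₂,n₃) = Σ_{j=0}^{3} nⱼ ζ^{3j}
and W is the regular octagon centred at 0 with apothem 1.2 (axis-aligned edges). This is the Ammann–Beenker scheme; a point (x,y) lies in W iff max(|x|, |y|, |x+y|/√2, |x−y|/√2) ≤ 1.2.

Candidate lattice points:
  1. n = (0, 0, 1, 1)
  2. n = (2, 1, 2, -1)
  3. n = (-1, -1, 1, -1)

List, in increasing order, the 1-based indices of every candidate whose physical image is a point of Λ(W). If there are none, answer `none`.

1

π⊥(n) = n₀ + n₁ζ³ + n₂ζ⁶ + n₃ζ⁹ where ζ = e^{iπ/4}.
#1 (0, 0, 1, 1): internal (0.707107, -0.292893); octagon support 0.707107 vs apothem 1.2 → ∈ W
#2 (2, 1, 2, -1): internal (0.585786, -2.000000); octagon support 2.000000 vs apothem 1.2 → ∉ W
#3 (-1, -1, 1, -1): internal (-1.000000, -2.414214); octagon support 2.414214 vs apothem 1.2 → ∉ W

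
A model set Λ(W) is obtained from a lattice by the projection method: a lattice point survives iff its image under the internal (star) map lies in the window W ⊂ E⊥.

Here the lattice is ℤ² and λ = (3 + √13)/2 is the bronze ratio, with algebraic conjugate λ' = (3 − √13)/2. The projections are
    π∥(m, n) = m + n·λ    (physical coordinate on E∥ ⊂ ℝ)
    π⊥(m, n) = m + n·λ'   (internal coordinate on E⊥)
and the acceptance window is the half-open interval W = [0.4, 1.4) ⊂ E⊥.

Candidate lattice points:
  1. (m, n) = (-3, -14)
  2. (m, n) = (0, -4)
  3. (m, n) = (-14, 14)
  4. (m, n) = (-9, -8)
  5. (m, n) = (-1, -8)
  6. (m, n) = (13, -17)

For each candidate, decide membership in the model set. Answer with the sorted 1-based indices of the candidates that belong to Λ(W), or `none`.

Compute λ' = (3−√13)/2 = -0.30278, so π⊥(m,n) = m -0.30278·n.
candidate 1: (m,n)=(-3,-14) → π∥ = -3-14·λ ≈ -49.23886, π⊥ = -3-14·λ' ≈ 1.23886 ∈ [0.4, 1.4) ⇒ IN Λ
candidate 2: (m,n)=(0,-4) → π∥ = 0-4·λ ≈ -13.21110, π⊥ = 0-4·λ' ≈ 1.21110 ∈ [0.4, 1.4) ⇒ IN Λ
candidate 3: (m,n)=(-14,14) → π∥ = -14+14·λ ≈ 32.23886, π⊥ = -14+14·λ' ≈ -18.23886 ∉ [0.4, 1.4) ⇒ out
candidate 4: (m,n)=(-9,-8) → π∥ = -9-8·λ ≈ -35.42221, π⊥ = -9-8·λ' ≈ -6.57779 ∉ [0.4, 1.4) ⇒ out
candidate 5: (m,n)=(-1,-8) → π∥ = -1-8·λ ≈ -27.42221, π⊥ = -1-8·λ' ≈ 1.42221 ∉ [0.4, 1.4) ⇒ out
candidate 6: (m,n)=(13,-17) → π∥ = 13-17·λ ≈ -43.14719, π⊥ = 13-17·λ' ≈ 18.14719 ∉ [0.4, 1.4) ⇒ out

1, 2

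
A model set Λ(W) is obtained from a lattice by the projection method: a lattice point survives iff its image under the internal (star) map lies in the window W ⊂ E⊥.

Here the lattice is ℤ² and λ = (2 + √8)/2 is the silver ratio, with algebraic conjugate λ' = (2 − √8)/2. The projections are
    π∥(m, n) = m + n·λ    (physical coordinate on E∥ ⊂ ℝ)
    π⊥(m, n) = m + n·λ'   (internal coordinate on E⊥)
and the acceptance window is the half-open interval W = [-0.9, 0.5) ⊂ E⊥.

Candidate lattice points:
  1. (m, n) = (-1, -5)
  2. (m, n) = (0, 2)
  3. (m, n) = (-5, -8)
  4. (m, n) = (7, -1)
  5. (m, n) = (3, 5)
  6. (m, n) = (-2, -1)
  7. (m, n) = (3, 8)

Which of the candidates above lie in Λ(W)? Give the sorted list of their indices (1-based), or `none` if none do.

Numerically λ ≈ 2.41421 and λ' = −1/λ ≈ -0.41421.
#1 (-1,-5): internal coord -1 + (-5)·λ' = +1.07107; +1.07107 ∉ [-0.9, 0.5) → out
#2 (0,2): internal coord 0 + (2)·λ' = -0.82843; -0.82843 ∈ [-0.9, 0.5) → IN Λ
#3 (-5,-8): internal coord -5 + (-8)·λ' = -1.68629; -1.68629 ∉ [-0.9, 0.5) → out
#4 (7,-1): internal coord 7 + (-1)·λ' = +7.41421; +7.41421 ∉ [-0.9, 0.5) → out
#5 (3,5): internal coord 3 + (5)·λ' = +0.92893; +0.92893 ∉ [-0.9, 0.5) → out
#6 (-2,-1): internal coord -2 + (-1)·λ' = -1.58579; -1.58579 ∉ [-0.9, 0.5) → out
#7 (3,8): internal coord 3 + (8)·λ' = -0.31371; -0.31371 ∈ [-0.9, 0.5) → IN Λ

2, 7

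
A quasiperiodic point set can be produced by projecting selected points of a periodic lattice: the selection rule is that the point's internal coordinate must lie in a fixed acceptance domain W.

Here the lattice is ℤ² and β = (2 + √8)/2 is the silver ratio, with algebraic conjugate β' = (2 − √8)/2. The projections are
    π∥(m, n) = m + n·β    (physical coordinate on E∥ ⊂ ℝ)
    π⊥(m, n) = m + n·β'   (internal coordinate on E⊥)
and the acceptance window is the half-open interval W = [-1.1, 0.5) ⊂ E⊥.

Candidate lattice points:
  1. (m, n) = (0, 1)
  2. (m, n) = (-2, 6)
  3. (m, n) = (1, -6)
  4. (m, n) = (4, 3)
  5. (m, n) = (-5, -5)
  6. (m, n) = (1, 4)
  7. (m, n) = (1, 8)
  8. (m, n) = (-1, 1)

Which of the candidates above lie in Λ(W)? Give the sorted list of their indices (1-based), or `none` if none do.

1, 6

Compute β' = (2−√8)/2 = -0.41421, so π⊥(m,n) = m -0.41421·n.
[1] lift (0,1): star map gives -0.41421; window check -1.1 ≤ -0.41421 < 0.5 is true → IN Λ
[2] lift (-2,6): star map gives -4.48528; window check -1.1 ≤ -4.48528 < 0.5 is false → out
[3] lift (1,-6): star map gives 3.48528; window check -1.1 ≤ 3.48528 < 0.5 is false → out
[4] lift (4,3): star map gives 2.75736; window check -1.1 ≤ 2.75736 < 0.5 is false → out
[5] lift (-5,-5): star map gives -2.92893; window check -1.1 ≤ -2.92893 < 0.5 is false → out
[6] lift (1,4): star map gives -0.65685; window check -1.1 ≤ -0.65685 < 0.5 is true → IN Λ
[7] lift (1,8): star map gives -2.31371; window check -1.1 ≤ -2.31371 < 0.5 is false → out
[8] lift (-1,1): star map gives -1.41421; window check -1.1 ≤ -1.41421 < 0.5 is false → out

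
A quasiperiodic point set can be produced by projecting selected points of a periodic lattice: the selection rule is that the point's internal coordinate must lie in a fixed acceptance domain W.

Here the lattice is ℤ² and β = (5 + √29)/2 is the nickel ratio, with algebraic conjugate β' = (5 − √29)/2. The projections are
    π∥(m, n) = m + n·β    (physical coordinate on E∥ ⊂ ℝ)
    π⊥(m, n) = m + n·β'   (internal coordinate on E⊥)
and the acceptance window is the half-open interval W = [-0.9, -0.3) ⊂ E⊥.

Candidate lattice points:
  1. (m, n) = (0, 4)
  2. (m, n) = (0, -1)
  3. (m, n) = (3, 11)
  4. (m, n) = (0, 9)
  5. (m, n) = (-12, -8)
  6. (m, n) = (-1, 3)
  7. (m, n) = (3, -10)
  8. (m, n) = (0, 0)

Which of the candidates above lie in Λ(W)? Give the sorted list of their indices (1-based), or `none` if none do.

Compute β' = (5−√29)/2 = -0.19258, so π⊥(m,n) = m -0.19258·n.
[1] lift (0,4): star map gives -0.77033; window check -0.9 ≤ -0.77033 < -0.3 is true → IN Λ
[2] lift (0,-1): star map gives 0.19258; window check -0.9 ≤ 0.19258 < -0.3 is false → out
[3] lift (3,11): star map gives 0.88159; window check -0.9 ≤ 0.88159 < -0.3 is false → out
[4] lift (0,9): star map gives -1.73324; window check -0.9 ≤ -1.73324 < -0.3 is false → out
[5] lift (-12,-8): star map gives -10.45934; window check -0.9 ≤ -10.45934 < -0.3 is false → out
[6] lift (-1,3): star map gives -1.57775; window check -0.9 ≤ -1.57775 < -0.3 is false → out
[7] lift (3,-10): star map gives 4.92582; window check -0.9 ≤ 4.92582 < -0.3 is false → out
[8] lift (0,0): star map gives 0.00000; window check -0.9 ≤ 0.00000 < -0.3 is false → out

1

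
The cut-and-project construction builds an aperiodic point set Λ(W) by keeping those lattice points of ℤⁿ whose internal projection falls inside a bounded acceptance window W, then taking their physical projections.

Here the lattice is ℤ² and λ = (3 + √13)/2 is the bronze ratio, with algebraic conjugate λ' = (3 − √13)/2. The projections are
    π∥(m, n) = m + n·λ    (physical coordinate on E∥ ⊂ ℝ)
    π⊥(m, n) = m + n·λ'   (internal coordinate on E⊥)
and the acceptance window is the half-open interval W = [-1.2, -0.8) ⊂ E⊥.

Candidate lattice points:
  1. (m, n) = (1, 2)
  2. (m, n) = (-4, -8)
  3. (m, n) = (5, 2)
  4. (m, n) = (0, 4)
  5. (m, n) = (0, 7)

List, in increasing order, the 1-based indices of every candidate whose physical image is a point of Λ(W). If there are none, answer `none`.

none

Compute λ' = (3−√13)/2 = -0.302776, so π⊥(m,n) = m -0.302776·n.
#1 (1,2): internal coord 1 + (2)·λ' = +0.394449; +0.394449 ∉ [-1.2, -0.8) → out
#2 (-4,-8): internal coord -4 + (-8)·λ' = -1.577795; -1.577795 ∉ [-1.2, -0.8) → out
#3 (5,2): internal coord 5 + (2)·λ' = +4.394449; +4.394449 ∉ [-1.2, -0.8) → out
#4 (0,4): internal coord 0 + (4)·λ' = -1.211103; -1.211103 ∉ [-1.2, -0.8) → out
#5 (0,7): internal coord 0 + (7)·λ' = -2.119429; -2.119429 ∉ [-1.2, -0.8) → out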